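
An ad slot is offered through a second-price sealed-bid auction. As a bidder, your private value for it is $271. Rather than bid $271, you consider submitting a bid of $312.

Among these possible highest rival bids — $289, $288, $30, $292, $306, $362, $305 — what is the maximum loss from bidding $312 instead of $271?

$35

$289: truthful gives $0, deviation gives −$18 → loss $18.
$288: truthful gives $0, deviation gives −$17 → loss $17.
$30: same outcome either way → loss $0.
$292: truthful gives $0, deviation gives −$21 → loss $21.
$306: truthful gives $0, deviation gives −$35 → loss $35.
$362: same outcome either way → loss $0.
$305: truthful gives $0, deviation gives −$34 → loss $34.
Maximum loss: $35.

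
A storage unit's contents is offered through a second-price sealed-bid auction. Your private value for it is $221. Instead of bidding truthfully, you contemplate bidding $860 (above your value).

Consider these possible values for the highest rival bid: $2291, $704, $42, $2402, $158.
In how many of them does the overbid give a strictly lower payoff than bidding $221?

1

The deviation hurts exactly when the highest competing bid lies strictly between $221 and $860 — overbidding then wins at a price above your value.
$2291: above both → same outcome either way.
$704: inside the interval → strictly worse (loss $483).
$42: below both → same outcome either way.
$2402: above both → same outcome either way.
$158: below both → same outcome either way.
Count: 1.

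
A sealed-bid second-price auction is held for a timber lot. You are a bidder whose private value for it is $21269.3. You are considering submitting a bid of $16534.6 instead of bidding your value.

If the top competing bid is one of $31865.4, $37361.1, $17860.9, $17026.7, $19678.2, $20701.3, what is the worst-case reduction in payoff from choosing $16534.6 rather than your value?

$4242.6

$31865.4: same outcome either way → loss $0.
$37361.1: same outcome either way → loss $0.
$17860.9: truthful gives $3408.4, deviation gives $0 → loss $3408.4.
$17026.7: truthful gives $4242.6, deviation gives $0 → loss $4242.6.
$19678.2: truthful gives $1591.1, deviation gives $0 → loss $1591.1.
$20701.3: truthful gives $568, deviation gives $0 → loss $568.
Maximum loss: $4242.6.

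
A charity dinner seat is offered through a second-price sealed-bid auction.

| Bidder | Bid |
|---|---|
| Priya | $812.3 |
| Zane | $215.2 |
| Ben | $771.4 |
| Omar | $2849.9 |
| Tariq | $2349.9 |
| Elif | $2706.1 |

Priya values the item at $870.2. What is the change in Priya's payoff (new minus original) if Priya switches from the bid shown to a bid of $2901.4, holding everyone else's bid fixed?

The highest bid among the other bidders is $2849.9; Priya's bid doesn't change that.
Original bid $812.3: Priya is not highest (top rival bid is $2849.9); payoff $0.
Alternative bid $2901.4: Priya is highest, pays the top rival bid $2849.9; payoff $870.2 − $2849.9 = −$1979.7.
Change in payoff = −$1979.7 − ($0) = −$1979.7.

−$1979.7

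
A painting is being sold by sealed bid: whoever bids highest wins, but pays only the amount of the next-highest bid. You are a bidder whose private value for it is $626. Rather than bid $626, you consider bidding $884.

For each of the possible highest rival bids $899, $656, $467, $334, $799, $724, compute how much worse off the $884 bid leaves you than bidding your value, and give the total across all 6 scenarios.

The deviation costs you only when the competing bid falls strictly between $626 and $884; elsewhere both bids give the same outcome.
$899: outcomes coincide → loss $0.
$656: truthful payoff $0, deviation payoff −$30 → loss $30.
$467: outcomes coincide → loss $0.
$334: outcomes coincide → loss $0.
$799: truthful payoff $0, deviation payoff −$173 → loss $173.
$724: truthful payoff $0, deviation payoff −$98 → loss $98.
Total loss = $30 + $173 + $98 = $301.

$301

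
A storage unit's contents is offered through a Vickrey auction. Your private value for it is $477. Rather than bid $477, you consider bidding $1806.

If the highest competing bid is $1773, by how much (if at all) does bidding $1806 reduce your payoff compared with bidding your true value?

Bidding your value $477: you lose (since $477 < $1773). Payoff $0.
Bidding $1806: you win and pay $1773. Payoff $477 − $1773 = −$1296.
The competing bid $1773 lies between your value and your inflated bid, so overbidding wins an item priced above your value.
Loss from deviating = $0 − (−$1296) = $1296.
In a second-price auction your bid sets only whether you win, not what you pay, so bidding your true value is weakly dominant.

$1296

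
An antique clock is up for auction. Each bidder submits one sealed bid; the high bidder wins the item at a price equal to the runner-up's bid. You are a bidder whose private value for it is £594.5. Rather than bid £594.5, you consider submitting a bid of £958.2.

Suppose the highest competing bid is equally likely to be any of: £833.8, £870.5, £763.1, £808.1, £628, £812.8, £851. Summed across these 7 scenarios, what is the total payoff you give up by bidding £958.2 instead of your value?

The deviation costs you only when the competing bid falls strictly between £594.5 and £958.2; elsewhere both bids give the same outcome.
£833.8: truthful payoff £0, deviation payoff −£239.3 → loss £239.3.
£870.5: truthful payoff £0, deviation payoff −£276 → loss £276.
£763.1: truthful payoff £0, deviation payoff −£168.6 → loss £168.6.
£808.1: truthful payoff £0, deviation payoff −£213.6 → loss £213.6.
£628: truthful payoff £0, deviation payoff −£33.5 → loss £33.5.
£812.8: truthful payoff £0, deviation payoff −£218.3 → loss £218.3.
£851: truthful payoff £0, deviation payoff −£256.5 → loss £256.5.
Total loss = £239.3 + £276 + £168.6 + £213.6 + £33.5 + £218.3 + £256.5 = £1405.8.

£1405.8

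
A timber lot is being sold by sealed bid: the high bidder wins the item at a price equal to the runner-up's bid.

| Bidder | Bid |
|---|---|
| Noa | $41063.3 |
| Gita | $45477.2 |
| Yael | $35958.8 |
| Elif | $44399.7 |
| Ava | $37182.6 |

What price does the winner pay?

Highest bid: Gita at $45477.2, so Gita wins.
Second-highest bid: Elif at $44399.7 — that is the price the winner pays.

$44399.7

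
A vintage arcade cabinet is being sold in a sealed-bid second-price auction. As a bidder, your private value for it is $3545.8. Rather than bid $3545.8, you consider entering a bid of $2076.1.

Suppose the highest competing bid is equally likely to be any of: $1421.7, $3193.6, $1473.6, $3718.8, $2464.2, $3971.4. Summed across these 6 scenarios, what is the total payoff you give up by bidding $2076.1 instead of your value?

The deviation costs you only when the competing bid falls strictly between $2076.1 and $3545.8; elsewhere both bids give the same outcome.
$1421.7: outcomes coincide → loss $0.
$3193.6: truthful payoff $352.2, deviation payoff $0 → loss $352.2.
$1473.6: outcomes coincide → loss $0.
$3718.8: outcomes coincide → loss $0.
$2464.2: truthful payoff $1081.6, deviation payoff $0 → loss $1081.6.
$3971.4: outcomes coincide → loss $0.
Total loss = $352.2 + $1081.6 = $1433.8.

$1433.8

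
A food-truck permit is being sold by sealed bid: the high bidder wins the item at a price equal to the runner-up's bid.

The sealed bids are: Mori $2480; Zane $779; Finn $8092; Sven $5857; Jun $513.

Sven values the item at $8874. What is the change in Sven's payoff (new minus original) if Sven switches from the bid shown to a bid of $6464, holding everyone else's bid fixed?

$0

The highest bid among the other bidders is $8092; Sven's bid doesn't change that.
Original bid $5857: Sven is not highest (top rival bid is $8092); payoff $0.
Alternative bid $6464: Sven is not highest (top rival bid is $8092); payoff $0.
Change in payoff = $0 − ($0) = $0.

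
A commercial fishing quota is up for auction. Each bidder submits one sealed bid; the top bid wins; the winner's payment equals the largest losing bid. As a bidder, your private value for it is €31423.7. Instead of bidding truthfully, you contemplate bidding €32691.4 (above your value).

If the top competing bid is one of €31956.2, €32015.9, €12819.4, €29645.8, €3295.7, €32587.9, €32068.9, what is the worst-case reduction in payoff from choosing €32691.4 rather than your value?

€1164.2

€31956.2: truthful gives €0, deviation gives −€532.5 → loss €532.5.
€32015.9: truthful gives €0, deviation gives −€592.2 → loss €592.2.
€12819.4: same outcome either way → loss €0.
€29645.8: same outcome either way → loss €0.
€3295.7: same outcome either way → loss €0.
€32587.9: truthful gives €0, deviation gives −€1164.2 → loss €1164.2.
€32068.9: truthful gives €0, deviation gives −€645.2 → loss €645.2.
Maximum loss: €1164.2.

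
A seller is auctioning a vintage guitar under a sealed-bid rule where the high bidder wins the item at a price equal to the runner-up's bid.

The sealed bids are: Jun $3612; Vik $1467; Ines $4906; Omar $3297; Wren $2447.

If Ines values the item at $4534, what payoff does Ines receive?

Highest bid: Ines at $4906, so Ines wins.
Second-highest bid: Jun at $3612 — that is the price the winner pays.
Ines's payoff = value − price = $4534 − $3612 = $922.

$922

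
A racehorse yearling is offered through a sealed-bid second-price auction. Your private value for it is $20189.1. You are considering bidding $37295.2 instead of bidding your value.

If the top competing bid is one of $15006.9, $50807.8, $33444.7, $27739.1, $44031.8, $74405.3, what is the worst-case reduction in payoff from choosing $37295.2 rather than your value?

$15006.9: same outcome either way → loss $0.
$50807.8: same outcome either way → loss $0.
$33444.7: truthful gives $0, deviation gives −$13255.6 → loss $13255.6.
$27739.1: truthful gives $0, deviation gives −$7550 → loss $7550.
$44031.8: same outcome either way → loss $0.
$74405.3: same outcome either way → loss $0.
Maximum loss: $13255.6.

$13255.6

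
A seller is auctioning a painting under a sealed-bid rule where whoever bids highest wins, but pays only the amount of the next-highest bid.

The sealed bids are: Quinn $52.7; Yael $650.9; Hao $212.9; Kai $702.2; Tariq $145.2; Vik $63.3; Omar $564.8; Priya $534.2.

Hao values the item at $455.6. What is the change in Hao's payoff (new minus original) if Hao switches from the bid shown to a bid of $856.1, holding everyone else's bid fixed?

−$246.6

The highest bid among the other bidders is $702.2; Hao's bid doesn't change that.
Original bid $212.9: Hao is not highest (top rival bid is $702.2); payoff $0.
Alternative bid $856.1: Hao is highest, pays the top rival bid $702.2; payoff $455.6 − $702.2 = −$246.6.
Change in payoff = −$246.6 − ($0) = −$246.6.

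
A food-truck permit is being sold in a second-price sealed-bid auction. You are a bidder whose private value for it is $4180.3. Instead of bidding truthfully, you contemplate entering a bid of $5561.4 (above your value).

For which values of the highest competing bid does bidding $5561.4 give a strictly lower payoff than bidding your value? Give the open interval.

($4180.3, $5561.4)

If the competing bid is below $4180.3, both bids win at the same price — no difference.
If it is above $5561.4, both bids lose — no difference.
If it lies strictly between $4180.3 and $5561.4, bidding your value loses (payoff 0) while bidding $5561.4 wins at a price above your value (payoff negative).
So the deviation strictly hurts on the open interval ($4180.3, $5561.4).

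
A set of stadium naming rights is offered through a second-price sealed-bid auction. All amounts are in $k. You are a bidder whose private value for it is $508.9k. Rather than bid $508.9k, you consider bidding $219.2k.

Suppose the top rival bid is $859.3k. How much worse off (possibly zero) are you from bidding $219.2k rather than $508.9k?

Bidding your value $508.9k: you lose (since $508.9k < $859.3k). Payoff $0k.
Bidding $219.2k: you lose. Payoff $0k.
Difference = $0k − $0k = $0k; both bids lead to the same outcome because the competing bid is above both your value and your alternative bid.

$0k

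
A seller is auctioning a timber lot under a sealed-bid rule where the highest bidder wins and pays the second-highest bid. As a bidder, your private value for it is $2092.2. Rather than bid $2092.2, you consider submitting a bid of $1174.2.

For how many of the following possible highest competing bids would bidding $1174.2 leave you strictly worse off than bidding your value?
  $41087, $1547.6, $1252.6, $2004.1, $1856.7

4

The deviation hurts exactly when the highest competing bid lies strictly between $1174.2 and $2092.2 — underbidding then forfeits a profitable win.
$41087: above both → same outcome either way.
$1547.6: inside the interval → strictly worse (loss $544.6).
$1252.6: inside the interval → strictly worse (loss $839.6).
$2004.1: inside the interval → strictly worse (loss $88.1).
$1856.7: inside the interval → strictly worse (loss $235.5).
Count: 4.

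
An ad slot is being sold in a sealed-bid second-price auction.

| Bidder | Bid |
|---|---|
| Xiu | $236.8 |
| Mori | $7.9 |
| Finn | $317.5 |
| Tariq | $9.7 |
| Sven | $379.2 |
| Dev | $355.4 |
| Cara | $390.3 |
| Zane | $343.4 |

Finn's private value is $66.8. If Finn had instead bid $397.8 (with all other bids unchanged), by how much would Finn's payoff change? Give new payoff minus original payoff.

−$323.5

The highest bid among the other bidders is $390.3; Finn's bid doesn't change that.
Original bid $317.5: Finn is not highest (top rival bid is $390.3); payoff $0.
Alternative bid $397.8: Finn is highest, pays the top rival bid $390.3; payoff $66.8 − $390.3 = −$323.5.
Change in payoff = −$323.5 − ($0) = −$323.5.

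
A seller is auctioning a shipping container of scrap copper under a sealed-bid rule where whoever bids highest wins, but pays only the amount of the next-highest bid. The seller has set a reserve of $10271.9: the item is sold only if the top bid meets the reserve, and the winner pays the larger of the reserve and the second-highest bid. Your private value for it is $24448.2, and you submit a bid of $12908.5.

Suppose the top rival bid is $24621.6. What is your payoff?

Your bid $12908.5 is below the highest competing bid $24621.6, so you lose. Payoff $0.

$0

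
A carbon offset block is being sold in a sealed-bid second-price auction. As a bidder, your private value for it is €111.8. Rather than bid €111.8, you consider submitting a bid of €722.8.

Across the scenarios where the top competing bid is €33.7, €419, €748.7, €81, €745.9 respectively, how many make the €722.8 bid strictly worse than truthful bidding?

The deviation hurts exactly when the highest competing bid lies strictly between €111.8 and €722.8 — overbidding then wins at a price above your value.
€33.7: below both → same outcome either way.
€419: inside the interval → strictly worse (loss €307.2).
€748.7: above both → same outcome either way.
€81: below both → same outcome either way.
€745.9: above both → same outcome either way.
Count: 1.

1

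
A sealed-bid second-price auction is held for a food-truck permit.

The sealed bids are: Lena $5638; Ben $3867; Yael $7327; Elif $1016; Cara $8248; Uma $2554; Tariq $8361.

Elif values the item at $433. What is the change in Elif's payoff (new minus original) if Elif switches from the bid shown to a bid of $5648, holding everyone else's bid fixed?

The highest bid among the other bidders is $8361; Elif's bid doesn't change that.
Original bid $1016: Elif is not highest (top rival bid is $8361); payoff $0.
Alternative bid $5648: Elif is not highest (top rival bid is $8361); payoff $0.
Change in payoff = $0 − ($0) = $0.

$0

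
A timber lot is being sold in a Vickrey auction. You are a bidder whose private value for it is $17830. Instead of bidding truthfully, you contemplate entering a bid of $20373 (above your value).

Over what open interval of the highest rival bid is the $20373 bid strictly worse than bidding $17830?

If the competing bid is below $17830, both bids win at the same price — no difference.
If it is above $20373, both bids lose — no difference.
If it lies strictly between $17830 and $20373, bidding your value loses (payoff 0) while bidding $20373 wins at a price above your value (payoff negative).
So the deviation strictly hurts on the open interval ($17830, $20373).

($17830, $20373)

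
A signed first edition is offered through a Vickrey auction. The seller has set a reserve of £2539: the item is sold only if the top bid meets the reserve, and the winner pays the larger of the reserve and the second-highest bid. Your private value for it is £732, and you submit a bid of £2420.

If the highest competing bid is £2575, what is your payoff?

Your bid £2420 is below the highest competing bid £2575, so you lose. Payoff £0.

£0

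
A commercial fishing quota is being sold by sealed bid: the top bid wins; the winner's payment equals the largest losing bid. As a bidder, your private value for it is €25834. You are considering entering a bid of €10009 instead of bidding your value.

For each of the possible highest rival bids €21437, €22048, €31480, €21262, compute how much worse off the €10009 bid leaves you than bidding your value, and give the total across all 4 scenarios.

€12755

The deviation costs you only when the competing bid falls strictly between €10009 and €25834; elsewhere both bids give the same outcome.
€21437: truthful payoff €4397, deviation payoff €0 → loss €4397.
€22048: truthful payoff €3786, deviation payoff €0 → loss €3786.
€31480: outcomes coincide → loss €0.
€21262: truthful payoff €4572, deviation payoff €0 → loss €4572.
Total loss = €4397 + €3786 + €4572 = €12755.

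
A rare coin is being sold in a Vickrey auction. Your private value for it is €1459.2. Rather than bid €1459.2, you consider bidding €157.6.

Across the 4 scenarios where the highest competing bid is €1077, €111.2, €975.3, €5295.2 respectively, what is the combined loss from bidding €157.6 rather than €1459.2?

€866.1

The deviation costs you only when the competing bid falls strictly between €157.6 and €1459.2; elsewhere both bids give the same outcome.
€1077: truthful payoff €382.2, deviation payoff €0 → loss €382.2.
€111.2: outcomes coincide → loss €0.
€975.3: truthful payoff €483.9, deviation payoff €0 → loss €483.9.
€5295.2: outcomes coincide → loss €0.
Total loss = €382.2 + €483.9 = €866.1.
In a second-price auction your bid sets only whether you win, not what you pay, so bidding your true value is weakly dominant.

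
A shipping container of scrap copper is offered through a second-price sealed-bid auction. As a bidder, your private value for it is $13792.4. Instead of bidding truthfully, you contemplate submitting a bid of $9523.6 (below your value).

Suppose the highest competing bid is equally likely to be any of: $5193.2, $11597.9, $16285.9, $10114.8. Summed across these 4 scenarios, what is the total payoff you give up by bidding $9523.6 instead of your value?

The deviation costs you only when the competing bid falls strictly between $9523.6 and $13792.4; elsewhere both bids give the same outcome.
$5193.2: outcomes coincide → loss $0.
$11597.9: truthful payoff $2194.5, deviation payoff $0 → loss $2194.5.
$16285.9: outcomes coincide → loss $0.
$10114.8: truthful payoff $3677.6, deviation payoff $0 → loss $3677.6.
Total loss = $2194.5 + $3677.6 = $5872.1.

$5872.1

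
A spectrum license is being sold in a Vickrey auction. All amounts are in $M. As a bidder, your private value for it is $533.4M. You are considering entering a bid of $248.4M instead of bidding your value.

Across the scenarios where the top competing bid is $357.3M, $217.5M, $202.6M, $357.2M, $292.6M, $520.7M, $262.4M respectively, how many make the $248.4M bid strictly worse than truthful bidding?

The deviation hurts exactly when the highest competing bid lies strictly between $248.4M and $533.4M — underbidding then forfeits a profitable win.
$357.3M: inside the interval → strictly worse (loss $176.1M).
$217.5M: below both → same outcome either way.
$202.6M: below both → same outcome either way.
$357.2M: inside the interval → strictly worse (loss $176.2M).
$292.6M: inside the interval → strictly worse (loss $240.8M).
$520.7M: inside the interval → strictly worse (loss $12.7M).
$262.4M: inside the interval → strictly worse (loss $271M).
Count: 5.

5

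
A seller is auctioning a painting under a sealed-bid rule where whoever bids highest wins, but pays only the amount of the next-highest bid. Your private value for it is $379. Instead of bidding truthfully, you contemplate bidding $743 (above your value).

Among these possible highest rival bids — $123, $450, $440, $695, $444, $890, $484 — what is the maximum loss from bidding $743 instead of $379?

$316

$123: same outcome either way → loss $0.
$450: truthful gives $0, deviation gives −$71 → loss $71.
$440: truthful gives $0, deviation gives −$61 → loss $61.
$695: truthful gives $0, deviation gives −$316 → loss $316.
$444: truthful gives $0, deviation gives −$65 → loss $65.
$890: same outcome either way → loss $0.
$484: truthful gives $0, deviation gives −$105 → loss $105.
Maximum loss: $316.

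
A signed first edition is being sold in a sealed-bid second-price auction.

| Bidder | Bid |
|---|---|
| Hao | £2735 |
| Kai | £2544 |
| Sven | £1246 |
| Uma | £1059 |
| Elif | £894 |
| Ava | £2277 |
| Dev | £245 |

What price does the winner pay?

£2544

Highest bid: Hao at £2735, so Hao wins.
Second-highest bid: Kai at £2544 — that is the price the winner pays.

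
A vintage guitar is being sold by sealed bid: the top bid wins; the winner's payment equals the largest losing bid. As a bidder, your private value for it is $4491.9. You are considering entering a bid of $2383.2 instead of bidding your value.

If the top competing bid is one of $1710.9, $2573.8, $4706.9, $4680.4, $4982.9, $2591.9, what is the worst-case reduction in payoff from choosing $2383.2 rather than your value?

$1918.1

$1710.9: same outcome either way → loss $0.
$2573.8: truthful gives $1918.1, deviation gives $0 → loss $1918.1.
$4706.9: same outcome either way → loss $0.
$4680.4: same outcome either way → loss $0.
$4982.9: same outcome either way → loss $0.
$2591.9: truthful gives $1900, deviation gives $0 → loss $1900.
Maximum loss: $1918.1.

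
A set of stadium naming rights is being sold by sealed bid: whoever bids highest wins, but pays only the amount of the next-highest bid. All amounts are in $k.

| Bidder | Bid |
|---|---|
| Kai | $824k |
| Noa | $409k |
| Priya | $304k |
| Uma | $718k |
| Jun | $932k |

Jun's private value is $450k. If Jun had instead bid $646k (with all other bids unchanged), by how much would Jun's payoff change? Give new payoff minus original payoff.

$374k

The highest bid among the other bidders is $824k; Jun's bid doesn't change that.
Original bid $932k: Jun is highest, pays the top rival bid $824k; payoff $450k − $824k = −$374k.
Alternative bid $646k: Jun is not highest (top rival bid is $824k); payoff $0k.
Change in payoff = $0k − (−$374k) = $374k.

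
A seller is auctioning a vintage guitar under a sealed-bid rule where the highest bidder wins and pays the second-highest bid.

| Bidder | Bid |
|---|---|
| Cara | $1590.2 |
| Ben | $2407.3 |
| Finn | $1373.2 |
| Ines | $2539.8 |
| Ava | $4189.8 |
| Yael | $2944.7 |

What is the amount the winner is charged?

$2944.7

Highest bid: Ava at $4189.8, so Ava wins.
Second-highest bid: Yael at $2944.7 — that is the price the winner pays.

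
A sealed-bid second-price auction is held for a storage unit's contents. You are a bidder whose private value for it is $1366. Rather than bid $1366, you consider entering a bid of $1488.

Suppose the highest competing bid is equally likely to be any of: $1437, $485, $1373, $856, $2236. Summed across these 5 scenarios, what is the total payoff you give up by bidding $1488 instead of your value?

$78

The deviation costs you only when the competing bid falls strictly between $1366 and $1488; elsewhere both bids give the same outcome.
$1437: truthful payoff $0, deviation payoff −$71 → loss $71.
$485: outcomes coincide → loss $0.
$1373: truthful payoff $0, deviation payoff −$7 → loss $7.
$856: outcomes coincide → loss $0.
$2236: outcomes coincide → loss $0.
Total loss = $71 + $7 = $78.
In a second-price auction your bid sets only whether you win, not what you pay, so bidding your true value is weakly dominant.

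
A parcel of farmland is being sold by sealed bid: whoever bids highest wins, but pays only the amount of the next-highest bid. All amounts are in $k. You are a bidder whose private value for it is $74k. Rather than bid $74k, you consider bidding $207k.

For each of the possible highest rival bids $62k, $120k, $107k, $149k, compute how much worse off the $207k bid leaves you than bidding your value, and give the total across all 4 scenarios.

$154k

The deviation costs you only when the competing bid falls strictly between $74k and $207k; elsewhere both bids give the same outcome.
$62k: outcomes coincide → loss $0k.
$120k: truthful payoff $0k, deviation payoff −$46k → loss $46k.
$107k: truthful payoff $0k, deviation payoff −$33k → loss $33k.
$149k: truthful payoff $0k, deviation payoff −$75k → loss $75k.
Total loss = $46k + $33k + $75k = $154k.
Because the price is fixed by the runner-up's bid, deviating from your value can only change a good outcome into a bad one — never the reverse.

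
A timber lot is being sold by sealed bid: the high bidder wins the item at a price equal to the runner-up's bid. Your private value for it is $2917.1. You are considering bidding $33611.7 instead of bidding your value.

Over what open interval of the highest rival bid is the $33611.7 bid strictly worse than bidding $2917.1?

($2917.1, $33611.7)

If the competing bid is below $2917.1, both bids win at the same price — no difference.
If it is above $33611.7, both bids lose — no difference.
If it lies strictly between $2917.1 and $33611.7, bidding your value loses (payoff 0) while bidding $33611.7 wins at a price above your value (payoff negative).
So the deviation strictly hurts on the open interval ($2917.1, $33611.7).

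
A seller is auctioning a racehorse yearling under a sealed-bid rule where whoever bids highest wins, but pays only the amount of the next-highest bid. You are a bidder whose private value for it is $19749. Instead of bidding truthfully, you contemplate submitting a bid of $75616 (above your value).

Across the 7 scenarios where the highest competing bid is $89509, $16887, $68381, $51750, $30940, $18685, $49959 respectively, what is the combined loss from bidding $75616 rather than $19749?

$122034

The deviation costs you only when the competing bid falls strictly between $19749 and $75616; elsewhere both bids give the same outcome.
$89509: outcomes coincide → loss $0.
$16887: outcomes coincide → loss $0.
$68381: truthful payoff $0, deviation payoff −$48632 → loss $48632.
$51750: truthful payoff $0, deviation payoff −$32001 → loss $32001.
$30940: truthful payoff $0, deviation payoff −$11191 → loss $11191.
$18685: outcomes coincide → loss $0.
$49959: truthful payoff $0, deviation payoff −$30210 → loss $30210.
Total loss = $48632 + $32001 + $11191 + $30210 = $122034.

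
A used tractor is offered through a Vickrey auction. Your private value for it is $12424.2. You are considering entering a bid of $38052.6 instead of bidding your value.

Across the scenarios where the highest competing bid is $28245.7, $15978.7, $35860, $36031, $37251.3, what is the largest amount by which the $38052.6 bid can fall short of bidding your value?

$24827.1

$28245.7: truthful gives $0, deviation gives −$15821.5 → loss $15821.5.
$15978.7: truthful gives $0, deviation gives −$3554.5 → loss $3554.5.
$35860: truthful gives $0, deviation gives −$23435.8 → loss $23435.8.
$36031: truthful gives $0, deviation gives −$23606.8 → loss $23606.8.
$37251.3: truthful gives $0, deviation gives −$24827.1 → loss $24827.1.
Maximum loss: $24827.1.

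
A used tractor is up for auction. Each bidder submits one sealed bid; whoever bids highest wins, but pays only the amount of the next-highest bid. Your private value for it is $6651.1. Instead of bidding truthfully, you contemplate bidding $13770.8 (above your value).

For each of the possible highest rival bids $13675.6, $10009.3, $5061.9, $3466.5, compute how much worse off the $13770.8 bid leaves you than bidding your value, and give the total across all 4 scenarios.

The deviation costs you only when the competing bid falls strictly between $6651.1 and $13770.8; elsewhere both bids give the same outcome.
$13675.6: truthful payoff $0, deviation payoff −$7024.5 → loss $7024.5.
$10009.3: truthful payoff $0, deviation payoff −$3358.2 → loss $3358.2.
$5061.9: outcomes coincide → loss $0.
$3466.5: outcomes coincide → loss $0.
Total loss = $7024.5 + $3358.2 = $10382.7.
In a second-price auction your bid sets only whether you win, not what you pay, so bidding your true value is weakly dominant.

$10382.7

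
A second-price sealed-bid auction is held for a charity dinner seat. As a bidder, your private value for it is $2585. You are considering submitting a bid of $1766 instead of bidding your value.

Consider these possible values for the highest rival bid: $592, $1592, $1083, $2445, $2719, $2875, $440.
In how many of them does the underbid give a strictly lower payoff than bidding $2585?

The deviation hurts exactly when the highest competing bid lies strictly between $1766 and $2585 — underbidding then forfeits a profitable win.
$592: below both → same outcome either way.
$1592: below both → same outcome either way.
$1083: below both → same outcome either way.
$2445: inside the interval → strictly worse (loss $140).
$2719: above both → same outcome either way.
$2875: above both → same outcome either way.
$440: below both → same outcome either way.
Count: 1.

1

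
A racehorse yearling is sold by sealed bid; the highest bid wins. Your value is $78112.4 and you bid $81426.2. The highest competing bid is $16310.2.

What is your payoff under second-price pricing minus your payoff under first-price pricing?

You have the highest bid, so you win under either rule.
Second-price: pay $16310.2 → payoff $61802.2.
First-price: pay your own bid $81426.2 → payoff −$3313.8.
Difference = $61802.2 − (−$3313.8) = $65116.

$65116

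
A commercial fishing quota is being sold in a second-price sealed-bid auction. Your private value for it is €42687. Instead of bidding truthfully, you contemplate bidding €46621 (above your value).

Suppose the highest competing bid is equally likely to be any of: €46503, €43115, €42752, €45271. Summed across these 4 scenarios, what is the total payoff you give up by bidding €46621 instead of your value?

The deviation costs you only when the competing bid falls strictly between €42687 and €46621; elsewhere both bids give the same outcome.
€46503: truthful payoff €0, deviation payoff −€3816 → loss €3816.
€43115: truthful payoff €0, deviation payoff −€428 → loss €428.
€42752: truthful payoff €0, deviation payoff −€65 → loss €65.
€45271: truthful payoff €0, deviation payoff −€2584 → loss €2584.
Total loss = €3816 + €428 + €65 + €2584 = €6893.

€6893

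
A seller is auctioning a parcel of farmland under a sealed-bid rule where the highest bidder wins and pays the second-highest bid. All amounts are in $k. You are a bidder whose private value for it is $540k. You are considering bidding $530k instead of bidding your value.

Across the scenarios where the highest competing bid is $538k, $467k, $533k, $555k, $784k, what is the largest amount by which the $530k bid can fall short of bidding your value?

$538k: truthful gives $2k, deviation gives $0k → loss $2k.
$467k: same outcome either way → loss $0k.
$533k: truthful gives $7k, deviation gives $0k → loss $7k.
$555k: same outcome either way → loss $0k.
$784k: same outcome either way → loss $0k.
Maximum loss: $7k.

$7k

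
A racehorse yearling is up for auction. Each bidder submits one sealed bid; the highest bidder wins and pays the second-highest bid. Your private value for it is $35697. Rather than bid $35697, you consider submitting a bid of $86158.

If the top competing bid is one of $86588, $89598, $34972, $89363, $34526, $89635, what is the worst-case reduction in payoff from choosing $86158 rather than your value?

$86588: same outcome either way → loss $0.
$89598: same outcome either way → loss $0.
$34972: same outcome either way → loss $0.
$89363: same outcome either way → loss $0.
$34526: same outcome either way → loss $0.
$89635: same outcome either way → loss $0.
Maximum loss: $0.

$0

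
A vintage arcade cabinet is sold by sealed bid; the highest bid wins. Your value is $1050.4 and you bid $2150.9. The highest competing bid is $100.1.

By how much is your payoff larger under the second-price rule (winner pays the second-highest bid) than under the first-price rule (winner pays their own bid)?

You have the highest bid, so you win under either rule.
Second-price: pay $100.1 → payoff $950.3.
First-price: pay your own bid $2150.9 → payoff −$1100.5.
Difference = $950.3 − (−$1100.5) = $2050.8.

$2050.8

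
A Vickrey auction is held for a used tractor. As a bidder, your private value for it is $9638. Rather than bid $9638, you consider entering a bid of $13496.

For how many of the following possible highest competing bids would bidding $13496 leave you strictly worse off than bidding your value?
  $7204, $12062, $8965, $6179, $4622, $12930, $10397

The deviation hurts exactly when the highest competing bid lies strictly between $9638 and $13496 — overbidding then wins at a price above your value.
$7204: below both → same outcome either way.
$12062: inside the interval → strictly worse (loss $2424).
$8965: below both → same outcome either way.
$6179: below both → same outcome either way.
$4622: below both → same outcome either way.
$12930: inside the interval → strictly worse (loss $3292).
$10397: inside the interval → strictly worse (loss $759).
Count: 3.

3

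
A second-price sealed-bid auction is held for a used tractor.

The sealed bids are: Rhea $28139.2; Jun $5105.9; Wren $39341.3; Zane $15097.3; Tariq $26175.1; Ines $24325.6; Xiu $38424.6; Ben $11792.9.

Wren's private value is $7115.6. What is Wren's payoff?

−$31309

Highest bid: Wren at $39341.3, so Wren wins.
Second-highest bid: Xiu at $38424.6 — that is the price the winner pays.
Wren's payoff = value − price = $7115.6 − $38424.6 = −$31309.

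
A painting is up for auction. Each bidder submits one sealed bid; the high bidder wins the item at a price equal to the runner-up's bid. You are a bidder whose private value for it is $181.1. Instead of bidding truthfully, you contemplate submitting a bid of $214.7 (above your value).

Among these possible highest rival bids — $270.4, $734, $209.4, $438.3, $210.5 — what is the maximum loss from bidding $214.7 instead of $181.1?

$29.4

$270.4: same outcome either way → loss $0.
$734: same outcome either way → loss $0.
$209.4: truthful gives $0, deviation gives −$28.3 → loss $28.3.
$438.3: same outcome either way → loss $0.
$210.5: truthful gives $0, deviation gives −$29.4 → loss $29.4.
Maximum loss: $29.4.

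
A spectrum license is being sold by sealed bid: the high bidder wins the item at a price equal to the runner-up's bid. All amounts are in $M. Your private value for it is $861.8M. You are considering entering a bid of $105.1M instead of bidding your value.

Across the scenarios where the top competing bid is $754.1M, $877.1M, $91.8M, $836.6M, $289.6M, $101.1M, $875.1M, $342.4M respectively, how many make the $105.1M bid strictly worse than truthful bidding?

4

The deviation hurts exactly when the highest competing bid lies strictly between $105.1M and $861.8M — underbidding then forfeits a profitable win.
$754.1M: inside the interval → strictly worse (loss $107.7M).
$877.1M: above both → same outcome either way.
$91.8M: below both → same outcome either way.
$836.6M: inside the interval → strictly worse (loss $25.2M).
$289.6M: inside the interval → strictly worse (loss $572.2M).
$101.1M: below both → same outcome either way.
$875.1M: above both → same outcome either way.
$342.4M: inside the interval → strictly worse (loss $519.4M).
Count: 4.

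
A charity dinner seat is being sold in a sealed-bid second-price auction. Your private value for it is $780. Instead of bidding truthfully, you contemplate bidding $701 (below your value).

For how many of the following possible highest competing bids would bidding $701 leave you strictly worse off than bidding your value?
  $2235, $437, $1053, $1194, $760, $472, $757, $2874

2

The deviation hurts exactly when the highest competing bid lies strictly between $701 and $780 — underbidding then forfeits a profitable win.
$2235: above both → same outcome either way.
$437: below both → same outcome either way.
$1053: above both → same outcome either way.
$1194: above both → same outcome either way.
$760: inside the interval → strictly worse (loss $20).
$472: below both → same outcome either way.
$757: inside the interval → strictly worse (loss $23).
$2874: above both → same outcome either way.
Count: 2.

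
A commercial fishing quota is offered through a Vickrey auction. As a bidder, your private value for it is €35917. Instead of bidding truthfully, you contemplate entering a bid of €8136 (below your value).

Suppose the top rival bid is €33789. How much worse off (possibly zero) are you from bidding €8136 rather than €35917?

Bidding your value €35917: you win (since €35917 > €33789) and pay €33789. Payoff €2128.
Bidding €8136: you lose. Payoff €0.
The competing bid €33789 lies between your shaded bid and your value, so underbidding forfeits an item you could have won at a profitable price.
Loss from deviating = €2128 − (€0) = €2128.

€2128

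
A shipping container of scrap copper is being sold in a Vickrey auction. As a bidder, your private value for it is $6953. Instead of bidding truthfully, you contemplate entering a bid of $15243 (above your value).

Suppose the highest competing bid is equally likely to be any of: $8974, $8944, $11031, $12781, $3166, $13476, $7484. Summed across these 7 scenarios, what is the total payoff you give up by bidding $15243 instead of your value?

$20972

The deviation costs you only when the competing bid falls strictly between $6953 and $15243; elsewhere both bids give the same outcome.
$8974: truthful payoff $0, deviation payoff −$2021 → loss $2021.
$8944: truthful payoff $0, deviation payoff −$1991 → loss $1991.
$11031: truthful payoff $0, deviation payoff −$4078 → loss $4078.
$12781: truthful payoff $0, deviation payoff −$5828 → loss $5828.
$3166: outcomes coincide → loss $0.
$13476: truthful payoff $0, deviation payoff −$6523 → loss $6523.
$7484: truthful payoff $0, deviation payoff −$531 → loss $531.
Total loss = $2021 + $1991 + $4078 + $5828 + $6523 + $531 = $20972.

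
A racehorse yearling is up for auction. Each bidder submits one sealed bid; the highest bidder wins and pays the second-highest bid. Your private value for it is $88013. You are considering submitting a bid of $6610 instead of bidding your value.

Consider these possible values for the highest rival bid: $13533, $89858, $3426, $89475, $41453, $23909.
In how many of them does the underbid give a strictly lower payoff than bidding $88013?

The deviation hurts exactly when the highest competing bid lies strictly between $6610 and $88013 — underbidding then forfeits a profitable win.
$13533: inside the interval → strictly worse (loss $74480).
$89858: above both → same outcome either way.
$3426: below both → same outcome either way.
$89475: above both → same outcome either way.
$41453: inside the interval → strictly worse (loss $46560).
$23909: inside the interval → strictly worse (loss $64104).
Count: 3.

3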